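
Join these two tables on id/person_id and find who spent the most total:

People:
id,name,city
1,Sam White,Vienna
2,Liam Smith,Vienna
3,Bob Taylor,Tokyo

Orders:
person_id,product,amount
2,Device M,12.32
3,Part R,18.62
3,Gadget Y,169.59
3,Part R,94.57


Join on: people.id = orders.person_id

Joined rows:
  Liam Smith (Vienna) bought Device M for $12.32
  Bob Taylor (Tokyo) bought Part R for $18.62
  Bob Taylor (Tokyo) bought Gadget Y for $169.59
  Bob Taylor (Tokyo) bought Part R for $94.57

Total per person:
  Bob Taylor: $282.78
  Liam Smith: $12.32

Top spender: Bob Taylor ($282.78)

Bob Taylor ($282.78)


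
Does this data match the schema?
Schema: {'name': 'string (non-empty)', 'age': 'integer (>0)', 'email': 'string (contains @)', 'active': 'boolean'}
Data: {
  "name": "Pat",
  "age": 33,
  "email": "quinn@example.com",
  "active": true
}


Validating each field against schema:
  name: OK (non-empty string)
  age: OK (positive integer)
  email: OK (string with @)
  active: OK (boolean)

Result: VALID

VALID


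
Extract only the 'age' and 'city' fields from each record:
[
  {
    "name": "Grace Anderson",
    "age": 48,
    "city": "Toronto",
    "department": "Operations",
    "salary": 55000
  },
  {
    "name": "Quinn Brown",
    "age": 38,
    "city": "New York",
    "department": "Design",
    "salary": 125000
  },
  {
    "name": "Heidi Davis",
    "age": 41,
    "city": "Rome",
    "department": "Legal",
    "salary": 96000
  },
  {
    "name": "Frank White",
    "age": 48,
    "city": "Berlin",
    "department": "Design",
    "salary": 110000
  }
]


Original: 4 records with fields: name, age, city, department, salary
Keep: ['age', 'city']
Drop: ['name', 'department', 'salary']
Result: 4 records, 2 fields each

[
  {
    "age": 48,
    "city": "Toronto"
  },
  {
    "age": 38,
    "city": "New York"
  },
  {
    "age": 41,
    "city": "Rome"
  },
  {
    "age": 48,
    "city": "Berlin"
  }
]


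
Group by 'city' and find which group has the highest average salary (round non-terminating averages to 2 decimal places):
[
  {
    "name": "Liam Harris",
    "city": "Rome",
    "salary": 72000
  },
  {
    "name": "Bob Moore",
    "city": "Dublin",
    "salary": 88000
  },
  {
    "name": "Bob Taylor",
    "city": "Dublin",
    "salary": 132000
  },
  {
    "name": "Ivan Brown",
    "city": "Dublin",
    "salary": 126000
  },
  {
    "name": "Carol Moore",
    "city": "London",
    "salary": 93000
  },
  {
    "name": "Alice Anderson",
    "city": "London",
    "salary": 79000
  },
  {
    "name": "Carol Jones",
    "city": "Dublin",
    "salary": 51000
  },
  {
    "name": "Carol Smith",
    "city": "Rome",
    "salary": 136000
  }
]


Group by: city

Groups:
  Dublin: 4 people, avg salary = 397000/4 = $99250
  London: 2 people, avg salary = 172000/2 = $86000
  Rome: 2 people, avg salary = 208000/2 = $104000

Highest average salary: Rome ($104000)

Rome ($104000)


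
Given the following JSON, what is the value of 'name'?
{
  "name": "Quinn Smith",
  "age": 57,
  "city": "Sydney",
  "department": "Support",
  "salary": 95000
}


Looking up field 'name'
Value: Quinn Smith

Quinn Smith


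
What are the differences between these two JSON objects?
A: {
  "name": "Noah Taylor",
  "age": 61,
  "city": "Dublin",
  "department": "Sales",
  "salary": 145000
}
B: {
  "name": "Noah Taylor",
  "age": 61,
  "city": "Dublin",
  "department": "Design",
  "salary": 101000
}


Comparing each field (in key order):
  name: same
  age: same
  city: same
  department: DIFFERENT
  salary: DIFFERENT
Differences:
  department: Sales -> Design
  salary: 145000 -> 101000

2 field(s) changed

2 changes: department, salary


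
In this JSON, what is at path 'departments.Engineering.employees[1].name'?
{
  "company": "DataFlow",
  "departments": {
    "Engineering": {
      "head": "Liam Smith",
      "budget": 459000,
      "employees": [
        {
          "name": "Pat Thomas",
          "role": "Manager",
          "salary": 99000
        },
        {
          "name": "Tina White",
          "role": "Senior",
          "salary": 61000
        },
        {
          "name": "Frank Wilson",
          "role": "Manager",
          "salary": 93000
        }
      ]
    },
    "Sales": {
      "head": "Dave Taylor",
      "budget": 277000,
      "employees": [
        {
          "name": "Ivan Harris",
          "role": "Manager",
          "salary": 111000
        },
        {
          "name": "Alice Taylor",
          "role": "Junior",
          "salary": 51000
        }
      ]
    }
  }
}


Path: departments.Engineering.employees[1].name

Navigate:
  -> departments
  -> Engineering
  -> employees[1].name = 'Tina White'

Tina White


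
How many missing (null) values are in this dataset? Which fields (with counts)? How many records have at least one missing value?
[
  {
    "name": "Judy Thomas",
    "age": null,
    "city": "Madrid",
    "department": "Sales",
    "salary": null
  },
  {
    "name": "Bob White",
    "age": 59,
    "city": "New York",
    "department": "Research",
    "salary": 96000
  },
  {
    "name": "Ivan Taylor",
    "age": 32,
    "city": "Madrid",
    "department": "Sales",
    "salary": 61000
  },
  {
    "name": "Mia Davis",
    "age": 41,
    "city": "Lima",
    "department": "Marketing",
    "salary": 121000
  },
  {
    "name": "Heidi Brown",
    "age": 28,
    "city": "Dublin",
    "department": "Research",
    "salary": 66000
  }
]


Checking for missing (null) values in 5 records:

  Judy Thomas: age, salary
  Bob White: complete
  Ivan Taylor: complete
  Mia Davis: complete
  Heidi Brown: complete

Per field:
  name: 0 missing
  age: 1 missing
  city: 0 missing
  department: 0 missing
  salary: 1 missing

Total missing values: 2
Records with any missing: 1

2 missing values (age: 1, salary: 1); 1 incomplete records


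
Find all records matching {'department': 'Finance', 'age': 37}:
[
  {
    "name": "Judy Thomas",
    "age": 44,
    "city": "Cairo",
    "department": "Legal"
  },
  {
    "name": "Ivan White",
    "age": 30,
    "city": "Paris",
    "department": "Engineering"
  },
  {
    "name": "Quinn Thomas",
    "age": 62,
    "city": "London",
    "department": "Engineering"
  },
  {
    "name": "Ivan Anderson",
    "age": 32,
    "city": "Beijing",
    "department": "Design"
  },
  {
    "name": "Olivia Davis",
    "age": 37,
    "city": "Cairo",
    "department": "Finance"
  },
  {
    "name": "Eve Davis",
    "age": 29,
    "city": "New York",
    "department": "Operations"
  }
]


Search criteria: {'department': 'Finance', 'age': 37}

Checking 6 records:
  Judy Thomas: {department: Legal, age: 44}
  Ivan White: {department: Engineering, age: 30}
  Quinn Thomas: {department: Engineering, age: 62}
  Ivan Anderson: {department: Design, age: 32}
  Olivia Davis: {department: Finance, age: 37} <-- MATCH
  Eve Davis: {department: Operations, age: 29}

Matches: ["Olivia Davis"]

["Olivia Davis"]


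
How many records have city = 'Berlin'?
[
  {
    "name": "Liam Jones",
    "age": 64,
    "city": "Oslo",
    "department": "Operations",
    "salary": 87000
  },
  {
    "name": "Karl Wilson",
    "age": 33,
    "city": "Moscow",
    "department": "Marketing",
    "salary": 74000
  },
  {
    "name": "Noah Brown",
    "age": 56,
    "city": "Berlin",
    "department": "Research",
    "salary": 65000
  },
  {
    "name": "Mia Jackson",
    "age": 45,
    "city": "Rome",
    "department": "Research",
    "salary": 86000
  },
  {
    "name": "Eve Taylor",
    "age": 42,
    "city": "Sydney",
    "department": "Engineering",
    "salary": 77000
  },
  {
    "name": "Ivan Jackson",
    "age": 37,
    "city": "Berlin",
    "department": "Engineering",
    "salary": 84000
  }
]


Data: 6 records
Condition: city = 'Berlin'

Checking each record:
  Liam Jones: Oslo
  Karl Wilson: Moscow
  Noah Brown: Berlin MATCH
  Mia Jackson: Rome
  Eve Taylor: Sydney
  Ivan Jackson: Berlin MATCH

Count: 2

2


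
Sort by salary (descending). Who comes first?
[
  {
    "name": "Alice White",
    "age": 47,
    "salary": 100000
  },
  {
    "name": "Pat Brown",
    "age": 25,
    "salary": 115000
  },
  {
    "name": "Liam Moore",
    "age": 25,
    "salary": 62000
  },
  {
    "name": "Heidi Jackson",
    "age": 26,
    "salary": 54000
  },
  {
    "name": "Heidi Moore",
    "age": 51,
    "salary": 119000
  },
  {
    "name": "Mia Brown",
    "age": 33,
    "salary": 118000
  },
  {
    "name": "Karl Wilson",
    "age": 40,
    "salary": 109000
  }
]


Sort by: salary (descending)

Sorted order:
  1. Heidi Moore (salary = 119000)
  2. Mia Brown (salary = 118000)
  3. Pat Brown (salary = 115000)
  4. Karl Wilson (salary = 109000)
  5. Alice White (salary = 100000)
  6. Liam Moore (salary = 62000)
  7. Heidi Jackson (salary = 54000)

First: Heidi Moore

Heidi Moore


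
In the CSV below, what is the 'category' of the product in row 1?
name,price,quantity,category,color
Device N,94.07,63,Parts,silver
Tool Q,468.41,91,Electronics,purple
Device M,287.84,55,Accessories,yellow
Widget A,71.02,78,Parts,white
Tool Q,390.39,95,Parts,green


Query: Row 1 ('Device N'), column 'category'
Value: Parts

Parts


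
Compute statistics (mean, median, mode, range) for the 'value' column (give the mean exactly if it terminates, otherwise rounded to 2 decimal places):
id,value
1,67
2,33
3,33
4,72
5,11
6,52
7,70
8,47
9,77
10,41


Data: [67, 33, 33, 72, 11, 52, 70, 47, 77, 41]
Count: 10
Sum: 503
Mean: 503/10 = 50.3
Sorted: [11, 33, 33, 41, 47, 52, 67, 70, 72, 77]
Median: 49.5
Mode: 33 (2 times)
Range: 77 - 11 = 66
Min: 11, Max: 77

mean=50.3, median=49.5, mode=33, range=66


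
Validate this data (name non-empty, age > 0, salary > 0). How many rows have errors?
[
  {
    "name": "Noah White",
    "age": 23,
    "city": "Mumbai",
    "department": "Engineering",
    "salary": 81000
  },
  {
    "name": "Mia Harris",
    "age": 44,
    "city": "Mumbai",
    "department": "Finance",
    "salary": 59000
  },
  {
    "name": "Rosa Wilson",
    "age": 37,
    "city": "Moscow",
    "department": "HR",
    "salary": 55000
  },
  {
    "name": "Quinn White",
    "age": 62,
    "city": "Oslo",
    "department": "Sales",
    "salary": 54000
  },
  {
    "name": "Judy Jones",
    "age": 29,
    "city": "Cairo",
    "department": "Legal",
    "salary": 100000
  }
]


Validating 5 records:
Rules: name non-empty, age > 0, salary > 0

  Row 1 (Noah White): OK
  Row 2 (Mia Harris): OK
  Row 3 (Rosa Wilson): OK
  Row 4 (Quinn White): OK
  Row 5 (Judy Jones): OK

Total errors: 0

0 errors


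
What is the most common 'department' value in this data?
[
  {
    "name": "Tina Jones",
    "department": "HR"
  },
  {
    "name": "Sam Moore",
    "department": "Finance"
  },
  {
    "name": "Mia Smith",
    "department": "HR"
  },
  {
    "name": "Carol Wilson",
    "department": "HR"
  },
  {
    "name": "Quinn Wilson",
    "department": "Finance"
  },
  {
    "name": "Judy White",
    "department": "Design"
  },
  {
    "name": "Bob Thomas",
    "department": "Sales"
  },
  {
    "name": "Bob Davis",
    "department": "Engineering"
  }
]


Counting 'department' values across 8 records:

  HR: 3 ###
  Finance: 2 ##
  Design: 1 #
  Sales: 1 #
  Engineering: 1 #

Most common: HR (3 times)

HR (3 times)


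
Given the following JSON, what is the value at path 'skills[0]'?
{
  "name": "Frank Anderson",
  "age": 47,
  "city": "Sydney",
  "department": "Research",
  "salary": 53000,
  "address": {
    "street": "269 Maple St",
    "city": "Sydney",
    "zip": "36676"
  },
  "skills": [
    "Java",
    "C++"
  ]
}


Query: skills[0]
Path: skills -> first element
Value: Java

Java


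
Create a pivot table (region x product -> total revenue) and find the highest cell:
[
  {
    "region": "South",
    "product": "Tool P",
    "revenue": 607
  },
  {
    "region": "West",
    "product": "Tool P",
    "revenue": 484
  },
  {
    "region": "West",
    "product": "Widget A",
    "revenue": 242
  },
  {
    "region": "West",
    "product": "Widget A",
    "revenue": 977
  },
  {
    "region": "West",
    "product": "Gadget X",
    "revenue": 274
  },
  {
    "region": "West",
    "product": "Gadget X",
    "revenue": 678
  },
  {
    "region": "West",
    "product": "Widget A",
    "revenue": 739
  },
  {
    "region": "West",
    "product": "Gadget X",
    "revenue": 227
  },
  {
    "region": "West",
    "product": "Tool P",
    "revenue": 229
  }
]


Pivot: region (rows) x product (columns) -> total revenue

     Gadget X      Tool P        Widget A    
South            0           607             0  
West          1179           713          1958  

Highest: West / Widget A = $1958

West / Widget A = $1958


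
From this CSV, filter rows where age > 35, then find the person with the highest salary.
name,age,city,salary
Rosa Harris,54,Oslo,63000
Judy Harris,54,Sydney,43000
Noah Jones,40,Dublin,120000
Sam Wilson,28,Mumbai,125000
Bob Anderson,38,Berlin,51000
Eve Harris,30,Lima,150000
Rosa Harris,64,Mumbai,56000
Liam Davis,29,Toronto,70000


Filter: age > 35
Sort by: salary (descending)

Filtered records (5):
  Noah Jones, age 40, salary $120000
  Rosa Harris, age 54, salary $63000
  Rosa Harris, age 64, salary $56000
  Bob Anderson, age 38, salary $51000
  Judy Harris, age 54, salary $43000

Highest salary: Noah Jones ($120000)

Noah Jones


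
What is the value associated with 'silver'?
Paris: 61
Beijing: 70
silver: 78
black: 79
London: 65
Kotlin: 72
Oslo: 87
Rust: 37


Looking up key 'silver'
Value: 78

78


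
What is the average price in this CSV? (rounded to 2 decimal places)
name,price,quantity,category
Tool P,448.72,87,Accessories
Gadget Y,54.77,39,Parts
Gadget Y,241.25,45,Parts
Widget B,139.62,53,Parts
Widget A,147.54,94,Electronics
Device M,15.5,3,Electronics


Computing average price:
Values: [448.72, 54.77, 241.25, 139.62, 147.54, 15.5]
Sum = 1047.40
Count = 6
Average = 1047.40/6 ≈ 174.57 (rounded to 2 decimal places)

174.57


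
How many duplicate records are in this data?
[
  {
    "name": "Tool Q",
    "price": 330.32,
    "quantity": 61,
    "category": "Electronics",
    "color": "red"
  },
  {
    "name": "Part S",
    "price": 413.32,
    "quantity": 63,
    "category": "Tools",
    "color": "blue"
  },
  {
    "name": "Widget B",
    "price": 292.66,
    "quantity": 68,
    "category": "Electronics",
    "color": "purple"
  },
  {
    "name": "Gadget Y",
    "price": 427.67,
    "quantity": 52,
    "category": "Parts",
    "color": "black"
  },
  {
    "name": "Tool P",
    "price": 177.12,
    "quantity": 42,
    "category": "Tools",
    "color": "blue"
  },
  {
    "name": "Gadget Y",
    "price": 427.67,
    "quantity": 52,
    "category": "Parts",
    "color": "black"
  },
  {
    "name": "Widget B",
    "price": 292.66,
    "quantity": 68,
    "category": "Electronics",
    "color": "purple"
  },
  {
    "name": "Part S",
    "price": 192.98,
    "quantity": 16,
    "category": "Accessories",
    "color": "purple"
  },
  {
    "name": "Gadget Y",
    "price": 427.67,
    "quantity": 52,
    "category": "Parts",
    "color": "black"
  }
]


Checking 9 records for duplicates:

  Row 1: Tool Q ($330.32, qty 61)
  Row 2: Part S ($413.32, qty 63)
  Row 3: Widget B ($292.66, qty 68)
  Row 4: Gadget Y ($427.67, qty 52)
  Row 5: Tool P ($177.12, qty 42)
  Row 6: Gadget Y ($427.67, qty 52) <-- DUPLICATE
  Row 7: Widget B ($292.66, qty 68) <-- DUPLICATE
  Row 8: Part S ($192.98, qty 16)
  Row 9: Gadget Y ($427.67, qty 52) <-- DUPLICATE

Duplicates found: 3
Unique records: 6

3 duplicates, 6 unique


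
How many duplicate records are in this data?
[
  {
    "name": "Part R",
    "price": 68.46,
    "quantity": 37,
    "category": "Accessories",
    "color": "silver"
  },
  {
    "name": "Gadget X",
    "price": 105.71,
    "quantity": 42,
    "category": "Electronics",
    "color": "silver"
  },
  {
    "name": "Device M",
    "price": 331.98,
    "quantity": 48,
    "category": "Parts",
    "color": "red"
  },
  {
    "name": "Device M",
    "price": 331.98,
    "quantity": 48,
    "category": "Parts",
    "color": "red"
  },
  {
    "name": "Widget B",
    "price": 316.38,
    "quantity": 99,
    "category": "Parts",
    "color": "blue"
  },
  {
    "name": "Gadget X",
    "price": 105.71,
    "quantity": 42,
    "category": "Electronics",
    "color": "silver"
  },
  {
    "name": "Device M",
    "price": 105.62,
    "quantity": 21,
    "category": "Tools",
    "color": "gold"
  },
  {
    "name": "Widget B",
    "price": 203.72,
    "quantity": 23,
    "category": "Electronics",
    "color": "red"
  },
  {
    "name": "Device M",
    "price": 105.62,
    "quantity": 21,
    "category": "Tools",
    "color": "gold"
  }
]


Checking 9 records for duplicates:

  Row 1: Part R ($68.46, qty 37)
  Row 2: Gadget X ($105.71, qty 42)
  Row 3: Device M ($331.98, qty 48)
  Row 4: Device M ($331.98, qty 48) <-- DUPLICATE
  Row 5: Widget B ($316.38, qty 99)
  Row 6: Gadget X ($105.71, qty 42) <-- DUPLICATE
  Row 7: Device M ($105.62, qty 21)
  Row 8: Widget B ($203.72, qty 23)
  Row 9: Device M ($105.62, qty 21) <-- DUPLICATE

Duplicates found: 3
Unique records: 6

3 duplicates, 6 unique


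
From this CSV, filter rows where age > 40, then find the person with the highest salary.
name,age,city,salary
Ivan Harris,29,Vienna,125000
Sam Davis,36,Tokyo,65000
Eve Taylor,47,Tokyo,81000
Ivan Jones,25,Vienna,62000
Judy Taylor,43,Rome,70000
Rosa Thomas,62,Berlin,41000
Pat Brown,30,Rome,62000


Filter: age > 40
Sort by: salary (descending)

Filtered records (3):
  Eve Taylor, age 47, salary $81000
  Judy Taylor, age 43, salary $70000
  Rosa Thomas, age 62, salary $41000

Highest salary: Eve Taylor ($81000)

Eve Taylor


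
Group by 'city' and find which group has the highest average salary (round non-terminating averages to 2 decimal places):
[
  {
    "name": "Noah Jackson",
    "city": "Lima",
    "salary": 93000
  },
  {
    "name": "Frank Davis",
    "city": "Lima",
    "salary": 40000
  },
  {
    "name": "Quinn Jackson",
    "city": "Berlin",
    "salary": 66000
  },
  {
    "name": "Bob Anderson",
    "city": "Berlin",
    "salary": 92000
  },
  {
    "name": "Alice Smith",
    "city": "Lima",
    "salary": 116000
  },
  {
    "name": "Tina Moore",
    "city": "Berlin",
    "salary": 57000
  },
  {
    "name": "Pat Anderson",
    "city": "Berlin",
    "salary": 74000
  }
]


Group by: city

Groups:
  Berlin: 4 people, avg salary = 289000/4 = $72250
  Lima: 3 people, avg salary = 249000/3 = $83000

Highest average salary: Lima ($83000)

Lima ($83000)


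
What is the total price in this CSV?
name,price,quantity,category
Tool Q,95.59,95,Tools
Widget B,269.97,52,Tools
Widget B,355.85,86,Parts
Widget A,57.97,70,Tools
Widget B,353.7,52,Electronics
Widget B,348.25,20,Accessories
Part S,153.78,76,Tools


Computing total price:
Values: [95.59, 269.97, 355.85, 57.97, 353.7, 348.25, 153.78]
Sum = 1635.11

1635.11


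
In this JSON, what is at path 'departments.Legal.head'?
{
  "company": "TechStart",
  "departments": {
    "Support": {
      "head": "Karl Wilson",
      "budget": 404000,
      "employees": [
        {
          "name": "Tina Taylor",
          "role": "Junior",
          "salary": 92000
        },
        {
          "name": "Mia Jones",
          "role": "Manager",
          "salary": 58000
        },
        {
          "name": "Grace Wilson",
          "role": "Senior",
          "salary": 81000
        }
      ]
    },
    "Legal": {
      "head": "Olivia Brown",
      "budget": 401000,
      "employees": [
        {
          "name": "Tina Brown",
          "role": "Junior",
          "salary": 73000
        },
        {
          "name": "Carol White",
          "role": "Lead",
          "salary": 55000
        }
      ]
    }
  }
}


Path: departments.Legal.head

Navigate:
  -> departments
  -> Legal
  -> head = 'Olivia Brown'

Olivia Brown


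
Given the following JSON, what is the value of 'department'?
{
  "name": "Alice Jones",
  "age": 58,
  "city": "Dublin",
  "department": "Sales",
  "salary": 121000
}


Looking up field 'department'
Value: Sales

Sales


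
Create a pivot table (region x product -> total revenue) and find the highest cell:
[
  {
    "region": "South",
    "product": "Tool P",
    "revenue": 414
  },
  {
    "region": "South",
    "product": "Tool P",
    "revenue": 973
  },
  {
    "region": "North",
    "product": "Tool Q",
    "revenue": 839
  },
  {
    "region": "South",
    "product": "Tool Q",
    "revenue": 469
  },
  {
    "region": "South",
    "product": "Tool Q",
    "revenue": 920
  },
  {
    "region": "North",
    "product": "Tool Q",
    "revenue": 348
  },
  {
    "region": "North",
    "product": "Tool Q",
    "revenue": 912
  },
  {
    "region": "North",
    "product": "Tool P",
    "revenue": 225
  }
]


Pivot: region (rows) x product (columns) -> total revenue

     Tool P        Tool Q      
North          225          2099  
South         1387          1389  

Highest: North / Tool Q = $2099

North / Tool Q = $2099


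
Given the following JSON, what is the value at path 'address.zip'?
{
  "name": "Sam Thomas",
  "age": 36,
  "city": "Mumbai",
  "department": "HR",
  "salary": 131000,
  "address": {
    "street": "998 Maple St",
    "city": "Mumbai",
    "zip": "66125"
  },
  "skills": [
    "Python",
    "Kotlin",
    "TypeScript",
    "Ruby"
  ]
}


Query: address.zip
Path: address -> zip
Value: 66125

66125


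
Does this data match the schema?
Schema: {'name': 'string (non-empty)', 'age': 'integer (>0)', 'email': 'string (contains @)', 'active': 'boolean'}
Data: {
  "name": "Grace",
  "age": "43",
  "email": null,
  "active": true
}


Validating each field against schema:
  name: OK (non-empty string)
  age: FAIL ("43" is not an integer)
  email: FAIL (null is not a string)
  active: OK (boolean)

Result: INVALID (2 errors: age, email)

INVALID (2 errors: age, email)


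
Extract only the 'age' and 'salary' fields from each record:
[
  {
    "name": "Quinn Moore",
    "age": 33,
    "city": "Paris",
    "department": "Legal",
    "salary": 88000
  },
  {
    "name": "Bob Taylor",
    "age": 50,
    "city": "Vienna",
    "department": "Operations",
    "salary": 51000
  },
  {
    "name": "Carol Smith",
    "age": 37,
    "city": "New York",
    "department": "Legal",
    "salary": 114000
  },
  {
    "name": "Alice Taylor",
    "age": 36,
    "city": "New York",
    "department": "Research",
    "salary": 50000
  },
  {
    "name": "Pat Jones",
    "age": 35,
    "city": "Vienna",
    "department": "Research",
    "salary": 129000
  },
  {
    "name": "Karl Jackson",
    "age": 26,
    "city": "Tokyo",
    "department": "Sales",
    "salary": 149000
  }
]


Original: 6 records with fields: name, age, city, department, salary
Keep: ['age', 'salary']
Drop: ['name', 'city', 'department']
Result: 6 records, 2 fields each

[
  {
    "age": 33,
    "salary": 88000
  },
  {
    "age": 50,
    "salary": 51000
  },
  {
    "age": 37,
    "salary": 114000
  },
  {
    "age": 36,
    "salary": 50000
  },
  {
    "age": 35,
    "salary": 129000
  },
  {
    "age": 26,
    "salary": 149000
  }
]


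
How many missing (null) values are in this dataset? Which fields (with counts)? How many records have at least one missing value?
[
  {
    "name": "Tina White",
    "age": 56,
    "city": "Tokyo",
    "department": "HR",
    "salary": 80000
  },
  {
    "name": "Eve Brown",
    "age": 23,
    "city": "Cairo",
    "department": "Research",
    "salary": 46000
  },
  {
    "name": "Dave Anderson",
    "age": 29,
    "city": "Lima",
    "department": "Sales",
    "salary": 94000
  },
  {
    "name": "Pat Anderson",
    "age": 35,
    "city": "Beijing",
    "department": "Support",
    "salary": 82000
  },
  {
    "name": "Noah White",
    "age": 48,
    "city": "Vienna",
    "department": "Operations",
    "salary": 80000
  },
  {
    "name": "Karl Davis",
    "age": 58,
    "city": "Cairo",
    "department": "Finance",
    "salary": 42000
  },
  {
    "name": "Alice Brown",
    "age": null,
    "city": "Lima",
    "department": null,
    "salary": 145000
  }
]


Checking for missing (null) values in 7 records:

  Tina White: complete
  Eve Brown: complete
  Dave Anderson: complete
  Pat Anderson: complete
  Noah White: complete
  Karl Davis: complete
  Alice Brown: age, department

Per field:
  name: 0 missing
  age: 1 missing
  city: 0 missing
  department: 1 missing
  salary: 0 missing

Total missing values: 2
Records with any missing: 1

2 missing values (age: 1, department: 1); 1 incomplete records


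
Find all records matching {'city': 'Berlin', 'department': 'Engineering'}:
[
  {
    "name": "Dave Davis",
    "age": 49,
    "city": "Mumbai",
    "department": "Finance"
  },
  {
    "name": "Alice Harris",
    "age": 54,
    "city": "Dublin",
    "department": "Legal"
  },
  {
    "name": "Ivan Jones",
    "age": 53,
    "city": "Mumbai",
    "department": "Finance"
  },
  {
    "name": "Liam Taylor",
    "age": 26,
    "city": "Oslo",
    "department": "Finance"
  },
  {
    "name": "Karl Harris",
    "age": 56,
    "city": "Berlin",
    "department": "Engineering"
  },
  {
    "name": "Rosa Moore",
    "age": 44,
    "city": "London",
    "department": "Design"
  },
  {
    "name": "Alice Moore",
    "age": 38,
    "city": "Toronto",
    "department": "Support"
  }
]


Search criteria: {'city': 'Berlin', 'department': 'Engineering'}

Checking 7 records:
  Dave Davis: {city: Mumbai, department: Finance}
  Alice Harris: {city: Dublin, department: Legal}
  Ivan Jones: {city: Mumbai, department: Finance}
  Liam Taylor: {city: Oslo, department: Finance}
  Karl Harris: {city: Berlin, department: Engineering} <-- MATCH
  Rosa Moore: {city: London, department: Design}
  Alice Moore: {city: Toronto, department: Support}

Matches: ["Karl Harris"]

["Karl Harris"]


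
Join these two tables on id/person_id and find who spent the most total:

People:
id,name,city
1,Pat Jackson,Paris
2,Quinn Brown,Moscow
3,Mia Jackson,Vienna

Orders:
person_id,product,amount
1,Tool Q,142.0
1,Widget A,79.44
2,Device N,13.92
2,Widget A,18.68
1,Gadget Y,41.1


Join on: people.id = orders.person_id

Joined rows:
  Pat Jackson (Paris) bought Tool Q for $142.0
  Pat Jackson (Paris) bought Widget A for $79.44
  Quinn Brown (Moscow) bought Device N for $13.92
  Quinn Brown (Moscow) bought Widget A for $18.68
  Pat Jackson (Paris) bought Gadget Y for $41.1

Total per person:
  Pat Jackson: $262.54
  Quinn Brown: $32.60

Top spender: Pat Jackson ($262.54)

Pat Jackson ($262.54)


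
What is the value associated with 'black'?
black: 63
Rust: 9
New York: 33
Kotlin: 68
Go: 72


Looking up key 'black'
Value: 63

63


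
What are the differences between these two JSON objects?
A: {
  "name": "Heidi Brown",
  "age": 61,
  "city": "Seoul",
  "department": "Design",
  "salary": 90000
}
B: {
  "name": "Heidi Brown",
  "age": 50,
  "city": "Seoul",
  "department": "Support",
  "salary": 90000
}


Comparing each field (in key order):
  name: same
  age: DIFFERENT
  city: same
  department: DIFFERENT
  salary: same
Differences:
  age: 61 -> 50
  department: Design -> Support

2 field(s) changed

2 changes: age, department


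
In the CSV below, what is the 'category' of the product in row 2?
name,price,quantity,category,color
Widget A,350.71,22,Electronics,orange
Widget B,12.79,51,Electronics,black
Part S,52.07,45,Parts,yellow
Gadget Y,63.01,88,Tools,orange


Query: Row 2 ('Widget B'), column 'category'
Value: Electronics

Electronics


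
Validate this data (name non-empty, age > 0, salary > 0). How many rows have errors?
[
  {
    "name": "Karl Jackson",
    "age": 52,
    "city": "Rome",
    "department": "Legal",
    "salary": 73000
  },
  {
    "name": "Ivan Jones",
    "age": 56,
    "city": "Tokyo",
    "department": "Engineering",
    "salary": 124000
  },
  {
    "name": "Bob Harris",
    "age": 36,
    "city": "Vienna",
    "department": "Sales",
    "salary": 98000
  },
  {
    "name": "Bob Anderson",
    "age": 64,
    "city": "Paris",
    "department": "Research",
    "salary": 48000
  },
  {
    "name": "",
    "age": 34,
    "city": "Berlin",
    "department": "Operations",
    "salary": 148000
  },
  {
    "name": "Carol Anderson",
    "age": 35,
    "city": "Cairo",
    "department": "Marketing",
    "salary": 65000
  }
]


Validating 6 records:
Rules: name non-empty, age > 0, salary > 0

  Row 1 (Karl Jackson): OK
  Row 2 (Ivan Jones): OK
  Row 3 (Bob Harris): OK
  Row 4 (Bob Anderson): OK
  Row 5 (???): empty name
  Row 6 (Carol Anderson): OK

Total errors: 1

1 errors


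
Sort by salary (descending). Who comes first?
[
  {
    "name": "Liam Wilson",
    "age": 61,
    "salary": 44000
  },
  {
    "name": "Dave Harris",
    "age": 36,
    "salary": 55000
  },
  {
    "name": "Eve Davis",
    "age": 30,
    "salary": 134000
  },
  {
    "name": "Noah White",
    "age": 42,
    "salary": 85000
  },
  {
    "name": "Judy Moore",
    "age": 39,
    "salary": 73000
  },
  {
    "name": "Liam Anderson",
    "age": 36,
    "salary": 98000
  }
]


Sort by: salary (descending)

Sorted order:
  1. Eve Davis (salary = 134000)
  2. Liam Anderson (salary = 98000)
  3. Noah White (salary = 85000)
  4. Judy Moore (salary = 73000)
  5. Dave Harris (salary = 55000)
  6. Liam Wilson (salary = 44000)

First: Eve Davis

Eve Davis


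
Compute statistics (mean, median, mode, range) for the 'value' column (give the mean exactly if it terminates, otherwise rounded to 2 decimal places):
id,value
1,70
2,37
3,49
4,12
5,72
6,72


Data: [70, 37, 49, 12, 72, 72]
Count: 6
Sum: 312
Mean: 312/6 = 52
Sorted: [12, 37, 49, 70, 72, 72]
Median: 59.5
Mode: 72 (2 times)
Range: 72 - 12 = 60
Min: 12, Max: 72

mean=52, median=59.5, mode=72, range=60


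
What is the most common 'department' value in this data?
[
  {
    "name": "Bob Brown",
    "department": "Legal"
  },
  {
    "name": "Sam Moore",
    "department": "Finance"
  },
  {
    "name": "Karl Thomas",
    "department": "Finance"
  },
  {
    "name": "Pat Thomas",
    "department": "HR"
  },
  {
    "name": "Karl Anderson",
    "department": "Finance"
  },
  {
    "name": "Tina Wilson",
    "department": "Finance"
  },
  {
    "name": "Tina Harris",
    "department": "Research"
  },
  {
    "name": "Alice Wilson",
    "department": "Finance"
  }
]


Counting 'department' values across 8 records:

  Finance: 5 #####
  Legal: 1 #
  HR: 1 #
  Research: 1 #

Most common: Finance (5 times)

Finance (5 times)


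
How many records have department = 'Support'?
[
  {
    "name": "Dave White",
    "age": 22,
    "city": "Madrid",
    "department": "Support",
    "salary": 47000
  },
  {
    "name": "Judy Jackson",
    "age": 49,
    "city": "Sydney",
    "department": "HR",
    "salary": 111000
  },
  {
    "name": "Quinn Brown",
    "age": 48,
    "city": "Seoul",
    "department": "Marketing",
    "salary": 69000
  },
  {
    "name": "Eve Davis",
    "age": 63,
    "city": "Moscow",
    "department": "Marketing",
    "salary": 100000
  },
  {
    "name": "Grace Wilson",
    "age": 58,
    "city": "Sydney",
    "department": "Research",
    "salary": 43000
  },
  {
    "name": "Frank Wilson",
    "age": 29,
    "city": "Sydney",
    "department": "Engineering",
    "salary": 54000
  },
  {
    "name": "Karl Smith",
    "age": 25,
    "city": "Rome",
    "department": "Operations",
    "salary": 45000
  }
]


Data: 7 records
Condition: department = 'Support'

Checking each record:
  Dave White: Support MATCH
  Judy Jackson: HR
  Quinn Brown: Marketing
  Eve Davis: Marketing
  Grace Wilson: Research
  Frank Wilson: Engineering
  Karl Smith: Operations

Count: 1

1


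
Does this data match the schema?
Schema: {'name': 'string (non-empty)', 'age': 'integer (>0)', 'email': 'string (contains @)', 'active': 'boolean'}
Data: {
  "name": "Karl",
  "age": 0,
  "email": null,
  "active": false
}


Validating each field against schema:
  name: OK (non-empty string)
  age: FAIL (0 is not > 0)
  email: FAIL (null is not a string)
  active: OK (boolean)

Result: INVALID (2 errors: age, email)

INVALID (2 errors: age, email)


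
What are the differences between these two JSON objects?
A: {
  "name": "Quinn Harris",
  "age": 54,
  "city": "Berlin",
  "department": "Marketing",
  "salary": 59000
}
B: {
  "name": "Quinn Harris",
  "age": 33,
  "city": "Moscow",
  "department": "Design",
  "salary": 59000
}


Comparing each field (in key order):
  name: same
  age: DIFFERENT
  city: DIFFERENT
  department: DIFFERENT
  salary: same
Differences:
  age: 54 -> 33
  city: Berlin -> Moscow
  department: Marketing -> Design

3 field(s) changed

3 changes: age, city, department


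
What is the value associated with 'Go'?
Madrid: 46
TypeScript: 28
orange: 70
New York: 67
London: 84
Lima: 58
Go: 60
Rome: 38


Looking up key 'Go'
Value: 60

60


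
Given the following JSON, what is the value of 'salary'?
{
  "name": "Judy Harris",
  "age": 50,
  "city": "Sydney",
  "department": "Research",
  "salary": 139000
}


Looking up field 'salary'
Value: 139000

139000


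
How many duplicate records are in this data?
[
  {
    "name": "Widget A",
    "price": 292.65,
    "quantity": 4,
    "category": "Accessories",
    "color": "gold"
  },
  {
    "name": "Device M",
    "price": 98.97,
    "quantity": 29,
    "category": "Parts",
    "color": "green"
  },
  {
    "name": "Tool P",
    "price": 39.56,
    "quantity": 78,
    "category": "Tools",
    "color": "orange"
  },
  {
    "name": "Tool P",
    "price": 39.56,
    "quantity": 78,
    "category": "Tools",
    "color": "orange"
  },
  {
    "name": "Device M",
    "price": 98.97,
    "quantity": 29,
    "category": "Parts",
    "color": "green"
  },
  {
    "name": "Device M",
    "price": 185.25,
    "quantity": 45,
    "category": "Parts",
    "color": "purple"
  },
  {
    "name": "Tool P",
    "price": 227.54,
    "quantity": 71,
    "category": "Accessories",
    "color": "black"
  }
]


Checking 7 records for duplicates:

  Row 1: Widget A ($292.65, qty 4)
  Row 2: Device M ($98.97, qty 29)
  Row 3: Tool P ($39.56, qty 78)
  Row 4: Tool P ($39.56, qty 78) <-- DUPLICATE
  Row 5: Device M ($98.97, qty 29) <-- DUPLICATE
  Row 6: Device M ($185.25, qty 45)
  Row 7: Tool P ($227.54, qty 71)

Duplicates found: 2
Unique records: 5

2 duplicates, 5 unique


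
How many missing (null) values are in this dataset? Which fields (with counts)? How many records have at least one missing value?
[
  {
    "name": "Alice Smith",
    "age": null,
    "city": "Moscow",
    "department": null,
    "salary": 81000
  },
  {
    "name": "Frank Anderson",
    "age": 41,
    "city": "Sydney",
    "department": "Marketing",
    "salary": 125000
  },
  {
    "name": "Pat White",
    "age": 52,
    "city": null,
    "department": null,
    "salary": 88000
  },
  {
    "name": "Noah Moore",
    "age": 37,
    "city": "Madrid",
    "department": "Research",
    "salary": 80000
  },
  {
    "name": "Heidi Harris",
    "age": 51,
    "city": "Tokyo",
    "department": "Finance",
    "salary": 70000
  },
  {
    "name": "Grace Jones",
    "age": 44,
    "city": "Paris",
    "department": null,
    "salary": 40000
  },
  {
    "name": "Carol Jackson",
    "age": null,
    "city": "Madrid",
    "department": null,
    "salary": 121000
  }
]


Checking for missing (null) values in 7 records:

  Alice Smith: age, department
  Frank Anderson: complete
  Pat White: city, department
  Noah Moore: complete
  Heidi Harris: complete
  Grace Jones: department
  Carol Jackson: age, department

Per field:
  name: 0 missing
  age: 2 missing
  city: 1 missing
  department: 4 missing
  salary: 0 missing

Total missing values: 7
Records with any missing: 4

7 missing values (age: 2, city: 1, department: 4); 4 incomplete records


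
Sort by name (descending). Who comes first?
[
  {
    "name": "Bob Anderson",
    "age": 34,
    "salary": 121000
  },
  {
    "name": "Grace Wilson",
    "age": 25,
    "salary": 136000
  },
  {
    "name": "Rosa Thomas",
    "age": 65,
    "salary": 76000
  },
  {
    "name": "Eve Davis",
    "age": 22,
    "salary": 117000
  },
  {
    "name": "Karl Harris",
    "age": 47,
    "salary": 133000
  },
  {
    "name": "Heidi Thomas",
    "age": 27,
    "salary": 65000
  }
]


Sort by: name (descending)

Sorted order:
  1. Rosa Thomas (name = Rosa Thomas)
  2. Karl Harris (name = Karl Harris)
  3. Heidi Thomas (name = Heidi Thomas)
  4. Grace Wilson (name = Grace Wilson)
  5. Eve Davis (name = Eve Davis)
  6. Bob Anderson (name = Bob Anderson)

First: Rosa Thomas

Rosa Thomas


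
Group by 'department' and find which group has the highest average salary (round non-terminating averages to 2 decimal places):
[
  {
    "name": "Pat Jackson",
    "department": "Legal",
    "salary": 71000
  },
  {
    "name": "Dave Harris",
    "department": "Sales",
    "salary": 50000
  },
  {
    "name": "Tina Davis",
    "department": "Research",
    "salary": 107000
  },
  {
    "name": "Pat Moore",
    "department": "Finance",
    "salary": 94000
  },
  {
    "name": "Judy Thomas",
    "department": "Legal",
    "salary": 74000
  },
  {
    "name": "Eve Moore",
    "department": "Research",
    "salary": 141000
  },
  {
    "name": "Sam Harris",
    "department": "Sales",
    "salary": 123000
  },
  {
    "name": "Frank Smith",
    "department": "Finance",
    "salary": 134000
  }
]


Group by: department

Groups:
  Finance: 2 people, avg salary = 228000/2 = $114000
  Legal: 2 people, avg salary = 145000/2 = $72500
  Research: 2 people, avg salary = 248000/2 = $124000
  Sales: 2 people, avg salary = 173000/2 = $86500

Highest average salary: Research ($124000)

Research ($124000)


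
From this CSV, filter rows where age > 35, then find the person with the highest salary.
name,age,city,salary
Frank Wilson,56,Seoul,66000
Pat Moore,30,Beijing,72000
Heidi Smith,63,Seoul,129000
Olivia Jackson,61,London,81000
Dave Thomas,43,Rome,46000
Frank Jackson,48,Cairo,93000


Filter: age > 35
Sort by: salary (descending)

Filtered records (5):
  Heidi Smith, age 63, salary $129000
  Frank Jackson, age 48, salary $93000
  Olivia Jackson, age 61, salary $81000
  Frank Wilson, age 56, salary $66000
  Dave Thomas, age 43, salary $46000

Highest salary: Heidi Smith ($129000)

Heidi Smith


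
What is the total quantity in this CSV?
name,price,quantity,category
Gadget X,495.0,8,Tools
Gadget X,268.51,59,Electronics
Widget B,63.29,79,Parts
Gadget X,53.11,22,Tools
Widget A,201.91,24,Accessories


Computing total quantity:
Values: [8, 59, 79, 22, 24]
Sum = 192

192


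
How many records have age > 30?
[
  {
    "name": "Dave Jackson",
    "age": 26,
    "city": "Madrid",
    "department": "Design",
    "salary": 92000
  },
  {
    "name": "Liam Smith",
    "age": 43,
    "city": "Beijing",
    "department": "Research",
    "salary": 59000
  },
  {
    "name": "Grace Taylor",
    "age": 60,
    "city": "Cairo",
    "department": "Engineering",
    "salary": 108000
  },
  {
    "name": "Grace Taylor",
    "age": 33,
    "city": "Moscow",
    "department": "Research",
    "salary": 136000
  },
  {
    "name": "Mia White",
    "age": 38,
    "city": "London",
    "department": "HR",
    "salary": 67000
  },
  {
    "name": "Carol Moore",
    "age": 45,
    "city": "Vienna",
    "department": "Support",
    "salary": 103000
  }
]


Data: 6 records
Condition: age > 30

Checking each record:
  Dave Jackson: 26
  Liam Smith: 43 MATCH
  Grace Taylor: 60 MATCH
  Grace Taylor: 33 MATCH
  Mia White: 38 MATCH
  Carol Moore: 45 MATCH

Count: 5

5


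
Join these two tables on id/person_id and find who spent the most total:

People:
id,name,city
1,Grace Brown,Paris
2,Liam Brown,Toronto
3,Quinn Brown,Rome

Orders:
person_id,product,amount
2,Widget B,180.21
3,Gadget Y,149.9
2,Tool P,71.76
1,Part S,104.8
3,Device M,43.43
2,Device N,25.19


Join on: people.id = orders.person_id

Joined rows:
  Liam Brown (Toronto) bought Widget B for $180.21
  Quinn Brown (Rome) bought Gadget Y for $149.9
  Liam Brown (Toronto) bought Tool P for $71.76
  Grace Brown (Paris) bought Part S for $104.8
  Quinn Brown (Rome) bought Device M for $43.43
  Liam Brown (Toronto) bought Device N for $25.19

Total per person:
  Liam Brown: $277.16
  Quinn Brown: $193.33
  Grace Brown: $104.80

Top spender: Liam Brown ($277.16)

Liam Brown ($277.16)
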